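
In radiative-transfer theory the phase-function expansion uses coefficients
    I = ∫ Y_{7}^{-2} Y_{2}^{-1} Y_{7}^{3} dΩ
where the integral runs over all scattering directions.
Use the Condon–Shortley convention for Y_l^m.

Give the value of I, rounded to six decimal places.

Rules hold: Σm=0, L=16 even, 5≤7≤9.
N = 15·5·15 = 1125
Δ = 2!·12!·2!/17! = 1/185640
Racah Σ t=0..2: t=0:+1/2419200 t=1:−1/518400 t=2:+1/2419200 = -1/907200
⇒ 3j(7 2 7; 0 0 0)² = 56/3315, sgn +1
Racah Σ t=0..1: t=0:+1/4354560 t=1:−1/1935360 = -1/3483648
⇒ 3j(7 2 7; -2 -1 3)² = 125/12376, sgn -1
4πI² = N·(3j₀)²·(3jₘ)² = 9375/48841
I = -1·√(0.191949/4π) = -0.12359145

-0.123591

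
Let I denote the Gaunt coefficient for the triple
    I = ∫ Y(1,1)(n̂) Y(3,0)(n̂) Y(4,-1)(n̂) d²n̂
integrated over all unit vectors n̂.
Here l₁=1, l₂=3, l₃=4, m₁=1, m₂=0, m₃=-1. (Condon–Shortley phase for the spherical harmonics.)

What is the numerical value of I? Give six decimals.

-0.194664

m-sum 0 ✓  L=8 even ✓  2≤4≤4 ✓
Π(2lᵢ+1) = 3×7×9 = 189
triangle coeff Δ(1,3,4) = 1/252
Σ_t [0,0]: t=0:+1/36 = 1/36
(3j)²=4/63 [(1 3 4; 0 0 0)], sign=+1
Σ_t [0,0]: t=0:+1/72 = 1/72
(3j)²=5/126 [(1 3 4; 1 0 -1)], sign=-1
⇒ 4πI² = 10/21
I = (-1)√(10/21/(4π)) = -0.19466390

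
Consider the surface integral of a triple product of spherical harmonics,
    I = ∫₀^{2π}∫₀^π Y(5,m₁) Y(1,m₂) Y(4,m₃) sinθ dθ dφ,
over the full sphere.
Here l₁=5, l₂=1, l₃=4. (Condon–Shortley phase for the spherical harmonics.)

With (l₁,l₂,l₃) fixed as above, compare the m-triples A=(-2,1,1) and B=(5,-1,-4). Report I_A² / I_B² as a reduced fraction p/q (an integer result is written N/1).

Same 5,1,4: normalisation and zero-m 3j drop out of the ratio.
A: Δ: 2! 8! 0! / 11! → 1/495; sum: t=2:+1/1440 = 1/1440; 3j²(5 1 4; -2 1 1) = Δ·Π!·Σ² = 7/165  (sign -1)
B: Δ: 2! 8! 0! / 11! → 1/495; sum: t=0:+1/80640 = 1/80640; 3j²(5 1 4; 5 -1 -4) = Δ·Π!·Σ² = 1/11  (sign +1)
I_A²/I_B² = (7/165)/(1/11) = 7/15

7/15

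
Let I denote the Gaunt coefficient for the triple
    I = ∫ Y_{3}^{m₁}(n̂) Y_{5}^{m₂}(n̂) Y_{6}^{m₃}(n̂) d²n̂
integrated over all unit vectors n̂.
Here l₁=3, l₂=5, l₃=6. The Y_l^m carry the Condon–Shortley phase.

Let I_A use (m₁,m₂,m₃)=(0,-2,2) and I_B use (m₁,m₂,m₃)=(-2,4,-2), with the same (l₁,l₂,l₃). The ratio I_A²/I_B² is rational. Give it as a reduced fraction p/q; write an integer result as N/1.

8/45

l's match ⇒ only the (l;m) 3-j factors differ between A and B.
A: triangle coeff Δ(3,5,6) = 1/675675; Σ_t [0,2]: t=0:+1/8640 t=1:−1/5760 t=2:+1/60480 = -1/24192; (3j)²=8/3003 [(3 5 6; 0 -2 2)], sign=-1
B: triangle coeff Δ(3,5,6) = 1/675675; Σ_t [1,2]: t=1:−1/967680 t=2:+1/60480 = 1/64512; (3j)²=15/1001 [(3 5 6; -2 4 -2)], sign=+1
I_A²/I_B² = (8/3003)/(15/1001) = 8/45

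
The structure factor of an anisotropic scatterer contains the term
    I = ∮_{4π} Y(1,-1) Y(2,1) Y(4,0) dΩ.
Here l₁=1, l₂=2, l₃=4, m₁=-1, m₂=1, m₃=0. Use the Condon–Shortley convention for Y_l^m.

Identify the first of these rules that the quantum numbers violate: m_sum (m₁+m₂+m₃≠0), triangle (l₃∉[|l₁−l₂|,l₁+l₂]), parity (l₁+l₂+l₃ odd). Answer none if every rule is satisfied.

Σmᵢ = 0  ✓
l₃∈[|l₁−l₂|,l₁+l₂]=[1,3], have l₃=4  ✗
Σlᵢ = 7 ⇒ odd

triangle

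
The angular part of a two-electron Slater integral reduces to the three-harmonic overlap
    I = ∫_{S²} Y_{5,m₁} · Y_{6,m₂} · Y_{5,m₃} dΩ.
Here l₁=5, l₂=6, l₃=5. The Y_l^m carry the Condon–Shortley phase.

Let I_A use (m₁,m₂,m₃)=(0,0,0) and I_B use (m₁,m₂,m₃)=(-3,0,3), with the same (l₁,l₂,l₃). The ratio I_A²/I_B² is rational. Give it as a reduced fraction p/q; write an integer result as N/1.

Shared (l₁,l₂,l₃)=(5,6,5): N and (l;000)² cancel in I_A²/I_B².
A: Δ = 6!·4!·6!/17! = 1/28588560; Racah Σ t=1..5: t=1:−1/345600 t=2:+1/13824 t=3:−1/5184 t=4:+1/13824 t=5:−1/345600 = -7/129600; ⇒ 3j(5 6 5; 0 0 0)² = 80/7293, sgn +1
B: Δ = 6!·4!·6!/17! = 1/28588560; Racah Σ t=4..6: t=4:+1/55296 t=5:−1/86400 t=6:+1/2073600 = 29/4147200; ⇒ 3j(5 6 5; -3 0 3)² = 841/145860, sgn +1
I_A²/I_B² = (80/7293)/(841/145860) = 1600/841

1600/841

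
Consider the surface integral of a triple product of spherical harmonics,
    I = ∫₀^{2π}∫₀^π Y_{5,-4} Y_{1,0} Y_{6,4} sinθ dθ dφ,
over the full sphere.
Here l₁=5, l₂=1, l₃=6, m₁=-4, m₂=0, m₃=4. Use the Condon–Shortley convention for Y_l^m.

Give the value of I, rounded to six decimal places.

Rules hold: Σm=0, L=12 even, 4≤6≤6.
N = 11·3·13 = 429
Δ = 0!·10!·2!/13! = 1/858
Racah Σ t=0..0: t=0:+1/14400 = 1/14400
⇒ 3j(5 1 6; 0 0 0)² = 6/143, sgn +1
Racah Σ t=0..0: t=0:+1/362880 = 1/362880
⇒ 3j(5 1 6; -4 0 4)² = 10/429, sgn +1
4πI² = N·(3j₀)²·(3jₘ)² = 60/143
I = +1·√(0.41958/4π) = 0.18272698

0.182727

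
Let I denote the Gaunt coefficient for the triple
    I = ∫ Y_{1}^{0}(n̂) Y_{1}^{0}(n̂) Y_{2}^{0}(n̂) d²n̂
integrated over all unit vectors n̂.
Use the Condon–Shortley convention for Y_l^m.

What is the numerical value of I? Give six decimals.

0.252313

m-sum 0 ✓  L=4 even ✓  0≤2≤2 ✓
Π(2lᵢ+1) = 3×3×5 = 45
triangle coeff Δ(1,1,2) = 1/30
Σ_t [0,0]: t=0:+1/1 = 1/1
(3j)²=2/15 [(1 1 2; 0 0 0)], sign=+1
(m-triple is (0,0,0) — same symbol as above.)
⇒ 4πI² = 4/5
I = (+1)√(4/5/(4π)) = 0.25231325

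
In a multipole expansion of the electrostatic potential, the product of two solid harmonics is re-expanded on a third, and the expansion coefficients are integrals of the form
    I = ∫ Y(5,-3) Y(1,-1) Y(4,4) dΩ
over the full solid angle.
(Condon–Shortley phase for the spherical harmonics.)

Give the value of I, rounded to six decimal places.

-0.049106

Rules hold: Σm=0, L=10 even, 4≤4≤6.
N = 11·3·9 = 297
Δ = 2!·8!·0!/11! = 1/495
Racah Σ t=1..1: t=1:−1/576 = -1/576
⇒ 3j(5 1 4; 0 0 0)² = 5/99, sgn -1
Racah Σ t=0..0: t=0:+1/80640 = 1/80640
⇒ 3j(5 1 4; -3 -1 4)² = 1/495, sgn +1
4πI² = N·(3j₀)²·(3jₘ)² = 1/33
I = -1·√(0.030303/4π) = -0.04910640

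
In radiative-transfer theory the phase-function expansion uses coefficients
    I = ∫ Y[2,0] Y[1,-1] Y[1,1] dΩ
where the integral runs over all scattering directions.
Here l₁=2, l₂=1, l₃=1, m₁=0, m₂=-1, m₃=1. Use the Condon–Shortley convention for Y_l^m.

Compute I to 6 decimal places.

Rules hold: Σm=0, L=4 even, 1≤1≤3.
N = 5·3·3 = 45
Δ = 2!·2!·0!/5! = 1/30
Racah Σ t=1..1: t=1:−1/1 = -1/1
⇒ 3j(2 1 1; 0 0 0)² = 2/15, sgn +1
Racah Σ t=0..0: t=0:+1/4 = 1/4
⇒ 3j(2 1 1; 0 -1 1)² = 1/30, sgn +1
4πI² = N·(3j₀)²·(3jₘ)² = 1/5
I = +1·√(0.2/4π) = 0.12615663

0.126157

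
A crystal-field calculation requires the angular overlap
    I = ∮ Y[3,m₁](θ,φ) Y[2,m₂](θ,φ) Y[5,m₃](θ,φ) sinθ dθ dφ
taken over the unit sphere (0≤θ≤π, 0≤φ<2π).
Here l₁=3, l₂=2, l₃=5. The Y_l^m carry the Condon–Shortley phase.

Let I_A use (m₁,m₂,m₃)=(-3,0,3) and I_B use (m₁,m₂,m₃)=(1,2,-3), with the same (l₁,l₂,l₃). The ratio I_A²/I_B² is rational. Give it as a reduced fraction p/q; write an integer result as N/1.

2/5

l's match ⇒ only the (l;m) 3-j factors differ between A and B.
A: triangle coeff Δ(3,2,5) = 1/2310; Σ_t [0,0]: t=0:+1/2880 = 1/2880; (3j)²=2/165 [(3 2 5; -3 0 3)], sign=+1
B: triangle coeff Δ(3,2,5) = 1/2310; Σ_t [0,0]: t=0:+1/1152 = 1/1152; (3j)²=1/33 [(3 2 5; 1 2 -3)], sign=+1
I_A²/I_B² = (2/165)/(1/33) = 2/5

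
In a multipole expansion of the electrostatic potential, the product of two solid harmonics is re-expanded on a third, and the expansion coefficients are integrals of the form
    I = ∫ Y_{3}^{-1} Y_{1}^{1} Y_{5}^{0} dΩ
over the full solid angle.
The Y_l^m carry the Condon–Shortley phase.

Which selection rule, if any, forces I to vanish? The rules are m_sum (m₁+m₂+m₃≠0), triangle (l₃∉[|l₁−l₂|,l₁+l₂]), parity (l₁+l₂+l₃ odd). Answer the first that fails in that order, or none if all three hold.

m₁+m₂+m₃ = -1 + 1 + 0 = 0  ✓
triangle: |3−1|=2 ≤ l₃=5 ≤ 3+1=4  ✗
parity: l₁+l₂+l₃ = 9 is odd

triangle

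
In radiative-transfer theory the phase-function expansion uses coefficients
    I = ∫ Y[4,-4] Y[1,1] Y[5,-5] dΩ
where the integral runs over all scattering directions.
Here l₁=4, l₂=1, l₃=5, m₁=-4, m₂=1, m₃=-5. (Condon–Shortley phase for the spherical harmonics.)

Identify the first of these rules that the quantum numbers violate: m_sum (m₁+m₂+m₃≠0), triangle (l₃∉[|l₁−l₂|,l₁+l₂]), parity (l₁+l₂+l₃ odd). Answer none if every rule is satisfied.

azimuthal sum: -4 + 1 − 5 = -8  ✗
3 ≤ 5 ≤ 5 (triangle on l)
L = 4 + 1 + 5 = 10 (even)

m_sum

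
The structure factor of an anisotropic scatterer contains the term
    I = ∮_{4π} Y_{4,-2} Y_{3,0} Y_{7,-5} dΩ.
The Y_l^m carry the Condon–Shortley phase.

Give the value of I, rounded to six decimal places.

0.000000

-2 + 0 − 5 = -7 ≠ 0: azimuthal integral kills it; I = 0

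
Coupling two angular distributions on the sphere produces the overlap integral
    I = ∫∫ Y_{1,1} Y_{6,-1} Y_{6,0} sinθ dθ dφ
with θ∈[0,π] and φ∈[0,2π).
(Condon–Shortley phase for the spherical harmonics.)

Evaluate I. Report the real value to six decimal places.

Σlᵢ=13 odd — θ-integrand is odd under cosθ→−cosθ; I=0

0.000000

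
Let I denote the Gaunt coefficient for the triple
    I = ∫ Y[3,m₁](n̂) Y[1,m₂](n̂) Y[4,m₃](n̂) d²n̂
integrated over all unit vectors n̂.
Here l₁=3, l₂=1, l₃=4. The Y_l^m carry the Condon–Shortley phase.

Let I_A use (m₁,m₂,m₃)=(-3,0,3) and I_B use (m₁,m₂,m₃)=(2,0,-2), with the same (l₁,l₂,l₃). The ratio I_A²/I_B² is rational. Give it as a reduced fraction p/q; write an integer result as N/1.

7/12

l's match ⇒ only the (l;m) 3-j factors differ between A and B.
A: triangle coeff Δ(3,1,4) = 1/252; Σ_t [0,0]: t=0:+1/720 = 1/720; (3j)²=1/36 [(3 1 4; -3 0 3)], sign=-1
B: triangle coeff Δ(3,1,4) = 1/252; Σ_t [0,0]: t=0:+1/120 = 1/120; (3j)²=1/21 [(3 1 4; 2 0 -2)], sign=+1
I_A²/I_B² = (1/36)/(1/21) = 7/12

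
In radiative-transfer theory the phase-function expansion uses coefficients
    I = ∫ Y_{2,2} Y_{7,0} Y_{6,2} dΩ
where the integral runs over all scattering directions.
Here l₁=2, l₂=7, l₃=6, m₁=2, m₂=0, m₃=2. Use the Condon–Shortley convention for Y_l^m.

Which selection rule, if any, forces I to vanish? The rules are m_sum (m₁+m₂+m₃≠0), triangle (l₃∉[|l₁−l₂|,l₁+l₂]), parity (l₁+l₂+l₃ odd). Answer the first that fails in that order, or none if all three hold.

Σmᵢ = 4  ✗
l₃∈[|l₁−l₂|,l₁+l₂]=[5,9], have l₃=6
Σlᵢ = 15 ⇒ odd

m_sum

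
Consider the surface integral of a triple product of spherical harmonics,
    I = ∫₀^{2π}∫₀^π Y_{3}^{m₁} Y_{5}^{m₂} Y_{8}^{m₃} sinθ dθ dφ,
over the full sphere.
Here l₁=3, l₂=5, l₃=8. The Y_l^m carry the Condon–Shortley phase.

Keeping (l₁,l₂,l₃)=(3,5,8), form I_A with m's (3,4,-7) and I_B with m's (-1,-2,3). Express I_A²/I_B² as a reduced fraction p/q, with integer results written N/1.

Same 3,5,8: normalisation and zero-m 3j drop out of the ratio.
A: Δ: 0! 6! 10! / 17! → 1/136136; sum: t=0:+1/261273600 = 1/261273600; 3j²(3 5 8; 3 4 -7) = Δ·Π!·Σ² = 5/136  (sign -1)
B: Δ: 0! 6! 10! / 17! → 1/136136; sum: t=0:+1/1451520 = 1/1451520; 3j²(3 5 8; -1 -2 3) = Δ·Π!·Σ² = 75/3094  (sign -1)
I_A²/I_B² = (5/136)/(75/3094) = 91/60

91/60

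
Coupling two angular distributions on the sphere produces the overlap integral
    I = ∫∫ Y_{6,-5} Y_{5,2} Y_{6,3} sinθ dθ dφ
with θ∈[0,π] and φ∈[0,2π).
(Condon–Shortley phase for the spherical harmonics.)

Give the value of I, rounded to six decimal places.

0.000000

Σlᵢ=17 odd — θ-integrand is odd under cosθ→−cosθ; I=0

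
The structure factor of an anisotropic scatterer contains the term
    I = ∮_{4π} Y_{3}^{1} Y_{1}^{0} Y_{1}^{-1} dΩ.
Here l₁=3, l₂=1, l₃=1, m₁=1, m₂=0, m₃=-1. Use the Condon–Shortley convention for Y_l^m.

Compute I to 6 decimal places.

0.000000

|3−1|≤1≤3+1 violated ⇒ I = 0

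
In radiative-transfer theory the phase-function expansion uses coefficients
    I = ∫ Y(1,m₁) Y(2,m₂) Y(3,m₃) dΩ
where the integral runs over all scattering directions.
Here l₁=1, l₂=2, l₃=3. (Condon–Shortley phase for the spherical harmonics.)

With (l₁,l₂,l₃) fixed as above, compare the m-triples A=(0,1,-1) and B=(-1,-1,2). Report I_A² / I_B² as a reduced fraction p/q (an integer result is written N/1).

Shared (l₁,l₂,l₃)=(1,2,3): N and (l;000)² cancel in I_A²/I_B².
A: Δ = 0!·2!·4!/7! = 1/105; Racah Σ t=0..0: t=0:+1/6 = 1/6; ⇒ 3j(1 2 3; 0 1 -1)² = 8/105, sgn +1
B: Δ = 0!·2!·4!/7! = 1/105; Racah Σ t=0..0: t=0:+1/12 = 1/12; ⇒ 3j(1 2 3; -1 -1 2)² = 2/21, sgn -1
I_A²/I_B² = (8/105)/(2/21) = 4/5

4/5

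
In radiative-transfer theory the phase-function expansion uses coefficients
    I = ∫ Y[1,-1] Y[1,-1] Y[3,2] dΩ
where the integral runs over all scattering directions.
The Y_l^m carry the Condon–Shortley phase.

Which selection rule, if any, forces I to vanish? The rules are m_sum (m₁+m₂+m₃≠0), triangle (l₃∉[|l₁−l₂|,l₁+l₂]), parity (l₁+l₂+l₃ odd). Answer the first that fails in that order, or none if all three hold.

m₁+m₂+m₃ = -1 − 1 + 2 = 0  ✓
triangle: |1−1|=0 ≤ l₃=3 ≤ 1+1=2  ✗
parity: l₁+l₂+l₃ = 5 is odd

triangle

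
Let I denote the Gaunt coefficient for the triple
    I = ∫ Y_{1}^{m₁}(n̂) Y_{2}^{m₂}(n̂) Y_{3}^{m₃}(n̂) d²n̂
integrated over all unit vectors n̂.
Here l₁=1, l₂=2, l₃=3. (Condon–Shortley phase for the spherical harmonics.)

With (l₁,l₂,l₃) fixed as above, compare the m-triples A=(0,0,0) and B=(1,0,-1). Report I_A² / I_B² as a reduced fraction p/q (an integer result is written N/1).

l's match ⇒ only the (l;m) 3-j factors differ between A and B.
A: triangle coeff Δ(1,2,3) = 1/105; Σ_t [0,0]: t=0:+1/4 = 1/4; (3j)²=3/35 [(1 2 3; 0 0 0)], sign=-1
B: triangle coeff Δ(1,2,3) = 1/105; Σ_t [0,0]: t=0:+1/8 = 1/8; (3j)²=2/35 [(1 2 3; 1 0 -1)], sign=+1
I_A²/I_B² = (3/35)/(2/35) = 3/2

3/2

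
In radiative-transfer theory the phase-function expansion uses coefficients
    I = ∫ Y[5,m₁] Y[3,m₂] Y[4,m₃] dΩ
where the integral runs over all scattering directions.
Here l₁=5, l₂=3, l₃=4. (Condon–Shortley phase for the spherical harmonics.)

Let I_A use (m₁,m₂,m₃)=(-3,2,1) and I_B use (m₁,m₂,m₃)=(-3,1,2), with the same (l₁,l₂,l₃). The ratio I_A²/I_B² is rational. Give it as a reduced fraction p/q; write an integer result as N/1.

5/81

Shared (l₁,l₂,l₃)=(5,3,4): N and (l;000)² cancel in I_A²/I_B².
A: Δ = 4!·6!·2!/13! = 1/180180; Racah Σ t=3..4: t=3:−1/1440 t=4:+1/1152 = 1/5760; ⇒ 3j(5 3 4; -3 2 1)² = 1/858, sgn -1
B: Δ = 4!·6!·2!/13! = 1/180180; Racah Σ t=2..4: t=2:+1/5760 t=3:−1/720 t=4:+1/2304 = -1/1280; ⇒ 3j(5 3 4; -3 1 2)² = 27/1430, sgn -1
I_A²/I_B² = (1/858)/(27/1430) = 5/81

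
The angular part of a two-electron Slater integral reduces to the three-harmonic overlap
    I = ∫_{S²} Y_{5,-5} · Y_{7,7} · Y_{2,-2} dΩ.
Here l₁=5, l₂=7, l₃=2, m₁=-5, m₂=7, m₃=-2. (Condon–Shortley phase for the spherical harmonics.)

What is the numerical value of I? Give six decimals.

-0.358536

m-sum 0 ✓  L=14 even ✓  2≤2≤12 ✓
Π(2lᵢ+1) = 11×15×5 = 825
triangle coeff Δ(5,7,2) = 1/15015
Σ_t [5,5]: t=5:−1/57600 = -1/57600
(3j)²=21/715 [(5 7 2; 0 0 0)], sign=-1
Σ_t [10,10]: t=10:+1/87091200 = 1/87091200
(3j)²=1/15 [(5 7 2; -5 7 -2)], sign=+1
⇒ 4πI² = 21/13
I = (-1)√(21/13/(4π)) = -0.35853622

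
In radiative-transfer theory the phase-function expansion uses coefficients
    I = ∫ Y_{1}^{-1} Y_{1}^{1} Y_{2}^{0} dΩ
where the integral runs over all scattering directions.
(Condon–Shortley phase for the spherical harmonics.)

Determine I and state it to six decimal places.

0.126157

m-sum 0 ✓  L=4 even ✓  0≤2≤2 ✓
Π(2lᵢ+1) = 3×3×5 = 45
triangle coeff Δ(1,1,2) = 1/30
Σ_t [0,0]: t=0:+1/1 = 1/1
(3j)²=2/15 [(1 1 2; 0 0 0)], sign=+1
Σ_t [0,0]: t=0:+1/4 = 1/4
(3j)²=1/30 [(1 1 2; -1 1 0)], sign=+1
⇒ 4πI² = 1/5
I = (+1)√(1/5/(4π)) = 0.12615663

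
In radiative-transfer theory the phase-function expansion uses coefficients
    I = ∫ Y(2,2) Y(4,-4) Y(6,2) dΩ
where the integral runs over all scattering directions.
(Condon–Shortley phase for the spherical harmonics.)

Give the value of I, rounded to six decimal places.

Checks pass: Σm=0; 12 even; l₃=6∈[2,6].
(2·2+1)(2·4+1)(2·6+1) = 585
Δ: 0! 4! 8! / 13! → 1/6435
sum: t=0:+1/2304 = 1/2304
3j²(2 4 6; 0 0 0) = Δ·Π!·Σ² = 5/143  (sign +1)
sum: t=0:+1/967680 = 1/967680
3j²(2 4 6; 2 -4 2) = Δ·Π!·Σ² = 1/6435  (sign +1)
combine: 4πI² = 585·5/143·1/6435 = 5/1573
take √, sign +1: I = 0.01590434

0.015904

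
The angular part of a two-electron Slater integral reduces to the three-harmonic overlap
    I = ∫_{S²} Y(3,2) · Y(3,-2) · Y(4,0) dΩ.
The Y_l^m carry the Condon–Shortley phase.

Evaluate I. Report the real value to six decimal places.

-0.179515

Rules hold: Σm=0, L=10 even, 0≤4≤6.
N = 7·7·9 = 441
Δ = 2!·4!·4!/11! = 1/34650
Racah Σ t=0..2: t=0:+1/72 t=1:−1/16 t=2:+1/72 = -5/144
⇒ 3j(3 3 4; 0 0 0)² = 2/77, sgn -1
Racah Σ t=0..1: t=0:+1/72 t=1:−1/576 = 7/576
⇒ 3j(3 3 4; 2 -2 0)² = 7/198, sgn +1
4πI² = N·(3j₀)²·(3jₘ)² = 49/121
I = -1·√(0.404959/4π) = -0.17951487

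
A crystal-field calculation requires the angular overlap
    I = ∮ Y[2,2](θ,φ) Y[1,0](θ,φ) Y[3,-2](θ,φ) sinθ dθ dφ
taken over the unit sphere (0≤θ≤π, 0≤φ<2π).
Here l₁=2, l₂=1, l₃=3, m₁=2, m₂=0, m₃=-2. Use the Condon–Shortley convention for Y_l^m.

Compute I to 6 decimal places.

Rules hold: Σm=0, L=6 even, 1≤3≤3.
N = 5·3·7 = 105
Δ = 0!·4!·2!/7! = 1/105
Racah Σ t=0..0: t=0:+1/4 = 1/4
⇒ 3j(2 1 3; 0 0 0)² = 3/35, sgn -1
Racah Σ t=0..0: t=0:+1/24 = 1/24
⇒ 3j(2 1 3; 2 0 -2)² = 1/21, sgn -1
4πI² = N·(3j₀)²·(3jₘ)² = 3/7
I = +1·√(0.428571/4π) = 0.18467439

0.184674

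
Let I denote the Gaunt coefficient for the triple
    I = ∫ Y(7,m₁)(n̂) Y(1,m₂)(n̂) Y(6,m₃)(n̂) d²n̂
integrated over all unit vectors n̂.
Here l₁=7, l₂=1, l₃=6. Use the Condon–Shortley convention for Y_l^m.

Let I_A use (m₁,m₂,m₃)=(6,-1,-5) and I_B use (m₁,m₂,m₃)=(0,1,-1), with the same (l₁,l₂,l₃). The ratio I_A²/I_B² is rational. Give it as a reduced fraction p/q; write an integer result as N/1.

Shared (l₁,l₂,l₃)=(7,1,6): N and (l;000)² cancel in I_A²/I_B².
A: Δ = 2!·12!·0!/15! = 1/1365; Racah Σ t=0..0: t=0:+1/79833600 = 1/79833600; ⇒ 3j(7 1 6; 6 -1 -5)² = 2/35, sgn -1
B: Δ = 2!·12!·0!/15! = 1/1365; Racah Σ t=2..2: t=2:+1/1209600 = 1/1209600; ⇒ 3j(7 1 6; 0 1 -1)² = 1/65, sgn -1
I_A²/I_B² = (2/35)/(1/65) = 26/7

26/7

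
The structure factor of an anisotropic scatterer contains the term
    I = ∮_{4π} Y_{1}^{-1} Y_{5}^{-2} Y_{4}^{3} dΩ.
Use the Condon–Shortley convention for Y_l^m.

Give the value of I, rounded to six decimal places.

m-sum 0 ✓  L=10 even ✓  4≤4≤6 ✓
Π(2lᵢ+1) = 3×11×9 = 297
triangle coeff Δ(1,5,4) = 1/495
Σ_t [1,1]: t=1:−1/576 = -1/576
(3j)²=5/99 [(1 5 4; 0 0 0)], sign=-1
Σ_t [2,2]: t=2:+1/10080 = 1/10080
(3j)²=1/165 [(1 5 4; -1 -2 3)], sign=-1
⇒ 4πI² = 1/11
I = (+1)√(1/11/(4π)) = 0.08505478

0.085055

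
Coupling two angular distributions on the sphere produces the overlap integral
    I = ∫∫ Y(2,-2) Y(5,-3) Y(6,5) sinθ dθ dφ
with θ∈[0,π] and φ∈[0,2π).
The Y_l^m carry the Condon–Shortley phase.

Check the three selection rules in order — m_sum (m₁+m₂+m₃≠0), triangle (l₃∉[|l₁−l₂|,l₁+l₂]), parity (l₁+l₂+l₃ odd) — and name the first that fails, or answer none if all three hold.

parity

Σmᵢ = 0  ✓
l₃∈[|l₁−l₂|,l₁+l₂]=[3,7], have l₃=6  ✓
Σlᵢ = 13 ⇒ odd  ✗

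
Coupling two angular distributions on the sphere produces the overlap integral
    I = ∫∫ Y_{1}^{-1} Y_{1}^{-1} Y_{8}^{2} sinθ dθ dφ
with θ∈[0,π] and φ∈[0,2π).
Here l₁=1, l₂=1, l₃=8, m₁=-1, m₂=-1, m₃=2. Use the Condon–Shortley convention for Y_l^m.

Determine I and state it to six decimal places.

|1−1|≤8≤1+1 violated ⇒ I = 0

0.000000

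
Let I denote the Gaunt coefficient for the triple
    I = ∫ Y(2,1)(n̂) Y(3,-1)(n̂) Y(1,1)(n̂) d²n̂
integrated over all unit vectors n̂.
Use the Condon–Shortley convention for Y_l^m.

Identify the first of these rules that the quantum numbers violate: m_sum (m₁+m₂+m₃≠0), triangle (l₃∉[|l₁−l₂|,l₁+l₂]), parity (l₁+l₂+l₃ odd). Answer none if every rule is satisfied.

m₁+m₂+m₃ = 1 − 1 + 1 = 1  ✗
triangle: |2−3|=1 ≤ l₃=1 ≤ 2+3=5
parity: l₁+l₂+l₃ = 6 is even

m_sum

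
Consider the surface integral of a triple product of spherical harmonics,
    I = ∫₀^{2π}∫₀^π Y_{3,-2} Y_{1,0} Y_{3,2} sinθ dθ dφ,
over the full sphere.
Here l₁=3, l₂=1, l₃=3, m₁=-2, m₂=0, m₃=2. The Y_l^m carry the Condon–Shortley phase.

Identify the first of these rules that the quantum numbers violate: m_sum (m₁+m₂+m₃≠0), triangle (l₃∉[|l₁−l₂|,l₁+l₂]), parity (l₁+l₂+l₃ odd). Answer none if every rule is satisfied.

parity

azimuthal sum: -2 + 0 + 2 = 0  ✓
2 ≤ 3 ≤ 4 (triangle on l)  ✓
L = 3 + 1 + 3 = 7 (odd)  ✗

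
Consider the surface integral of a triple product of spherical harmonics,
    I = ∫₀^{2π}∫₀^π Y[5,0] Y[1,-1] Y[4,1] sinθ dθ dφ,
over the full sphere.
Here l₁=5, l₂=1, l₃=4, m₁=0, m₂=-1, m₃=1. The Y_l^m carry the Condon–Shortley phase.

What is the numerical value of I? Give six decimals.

0.155288

Checks pass: Σm=0; 10 even; l₃=4∈[4,6].
(2·5+1)(2·1+1)(2·4+1) = 297
Δ: 2! 8! 0! / 11! → 1/495
sum: t=1:−1/576 = -1/576
3j²(5 1 4; 0 0 0) = Δ·Π!·Σ² = 5/99  (sign -1)
sum: t=0:+1/1440 = 1/1440
3j²(5 1 4; 0 -1 1) = Δ·Π!·Σ² = 2/99  (sign -1)
combine: 4πI² = 297·5/99·2/99 = 10/33
take √, sign +1: I = 0.15528807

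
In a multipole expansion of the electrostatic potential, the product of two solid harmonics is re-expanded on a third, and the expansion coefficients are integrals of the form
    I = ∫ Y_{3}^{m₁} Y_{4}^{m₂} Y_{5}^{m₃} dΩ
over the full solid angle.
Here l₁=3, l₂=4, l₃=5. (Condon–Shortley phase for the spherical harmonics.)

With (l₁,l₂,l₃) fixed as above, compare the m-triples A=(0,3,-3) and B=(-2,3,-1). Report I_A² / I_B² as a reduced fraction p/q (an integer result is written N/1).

252/605

Shared (l₁,l₂,l₃)=(3,4,5): N and (l;000)² cancel in I_A²/I_B².
A: Δ = 2!·4!·6!/13! = 1/180180; Racah Σ t=1..2: t=1:−1/2880 t=2:+1/1440 = 1/2880; ⇒ 3j(3 4 5; 0 3 -3)² = 7/715, sgn +1
B: Δ = 2!·4!·6!/13! = 1/180180; Racah Σ t=1..2: t=1:−1/17280 t=2:+1/1440 = 11/17280; ⇒ 3j(3 4 5; -2 3 -1)² = 11/468, sgn +1
I_A²/I_B² = (7/715)/(11/468) = 252/605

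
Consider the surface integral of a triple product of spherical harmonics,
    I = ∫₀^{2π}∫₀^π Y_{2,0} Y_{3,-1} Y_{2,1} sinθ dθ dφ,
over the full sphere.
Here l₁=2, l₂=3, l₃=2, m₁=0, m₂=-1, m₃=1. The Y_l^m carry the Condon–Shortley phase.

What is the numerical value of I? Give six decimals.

0.000000

Σlᵢ=7 odd — θ-integrand is odd under cosθ→−cosθ; I=0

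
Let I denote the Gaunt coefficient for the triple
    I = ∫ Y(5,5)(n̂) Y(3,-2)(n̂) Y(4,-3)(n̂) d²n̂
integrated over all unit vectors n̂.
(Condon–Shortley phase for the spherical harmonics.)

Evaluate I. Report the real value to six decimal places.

-0.212007

Checks pass: Σm=0; 12 even; l₃=4∈[2,8].
(2·5+1)(2·3+1)(2·4+1) = 693
Δ: 4! 6! 2! / 13! → 1/180180
sum: t=1:−1/576 t=2:+1/144 t=3:−1/576 = 1/288
3j²(5 3 4; 0 0 0) = Δ·Π!·Σ² = 20/1001  (sign +1)
sum: t=0:+1/17280 = 1/17280
3j²(5 3 4; 5 -2 -3) = Δ·Π!·Σ² = 35/858  (sign -1)
combine: 4πI² = 693·20/1001·35/858 = 1050/1859
take √, sign -1: I = -0.21200691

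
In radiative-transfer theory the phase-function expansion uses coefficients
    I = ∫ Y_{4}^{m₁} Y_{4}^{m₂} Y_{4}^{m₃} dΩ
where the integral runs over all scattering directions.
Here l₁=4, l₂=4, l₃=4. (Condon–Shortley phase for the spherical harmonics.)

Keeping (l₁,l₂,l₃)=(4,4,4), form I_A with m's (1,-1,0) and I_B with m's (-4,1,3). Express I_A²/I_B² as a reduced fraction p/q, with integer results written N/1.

81/490

Shared (l₁,l₂,l₃)=(4,4,4): N and (l;000)² cancel in I_A²/I_B².
A: Δ = 4!·4!·4!/13! = 1/450450; Racah Σ t=0..3: t=0:+1/864 t=1:−1/96 t=2:+1/144 t=3:−1/3456 = -1/384; ⇒ 3j(4 4 4; 1 -1 0)² = 9/2002, sgn -1
B: Δ = 4!·4!·4!/13! = 1/450450; Racah Σ t=4..4: t=4:+1/3456 = 1/3456; ⇒ 3j(4 4 4; -4 1 3)² = 35/1287, sgn -1
I_A²/I_B² = (9/2002)/(35/1287) = 81/490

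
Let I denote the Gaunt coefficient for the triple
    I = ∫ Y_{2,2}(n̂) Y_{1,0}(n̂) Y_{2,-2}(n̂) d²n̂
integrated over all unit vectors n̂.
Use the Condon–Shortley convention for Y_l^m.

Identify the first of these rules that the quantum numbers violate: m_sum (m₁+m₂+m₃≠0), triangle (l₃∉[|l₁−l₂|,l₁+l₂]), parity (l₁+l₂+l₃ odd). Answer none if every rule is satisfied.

parity

azimuthal sum: 2 + 0 − 2 = 0  ✓
1 ≤ 2 ≤ 3 (triangle on l)  ✓
L = 2 + 1 + 2 = 5 (odd)  ✗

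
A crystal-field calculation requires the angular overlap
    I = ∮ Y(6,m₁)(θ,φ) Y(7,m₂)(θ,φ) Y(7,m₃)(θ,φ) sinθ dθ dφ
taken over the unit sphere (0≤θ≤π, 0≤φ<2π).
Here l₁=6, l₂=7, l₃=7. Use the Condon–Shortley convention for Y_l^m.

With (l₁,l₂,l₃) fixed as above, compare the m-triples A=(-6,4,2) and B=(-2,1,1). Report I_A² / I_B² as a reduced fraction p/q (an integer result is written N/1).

l's match ⇒ only the (l;m) 3-j factors differ between A and B.
A: triangle coeff Δ(6,7,7) = 1/2444321880; Σ_t [6,6]: t=6:+1/373248000 = 1/373248000; (3j)²=308/20995 [(6 7 7; -6 4 2)], sign=-1
B: triangle coeff Δ(6,7,7) = 1/2444321880; Σ_t [2,6]: t=2:+1/49766400 t=3:−1/3110400 t=4:+1/1327104 t=5:−1/3110400 t=6:+1/49766400 = 1/6635520; (3j)²=350/46189 [(6 7 7; -2 1 1)], sign=+1
I_A²/I_B² = (308/20995)/(350/46189) = 242/125

242/125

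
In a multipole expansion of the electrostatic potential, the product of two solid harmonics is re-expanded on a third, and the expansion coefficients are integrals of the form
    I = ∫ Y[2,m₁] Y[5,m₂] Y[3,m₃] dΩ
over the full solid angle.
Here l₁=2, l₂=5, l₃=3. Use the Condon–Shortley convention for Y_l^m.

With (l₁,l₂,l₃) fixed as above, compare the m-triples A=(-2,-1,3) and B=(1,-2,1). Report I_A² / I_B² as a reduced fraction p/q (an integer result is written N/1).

Shared (l₁,l₂,l₃)=(2,5,3): N and (l;000)² cancel in I_A²/I_B².
A: Δ = 4!·0!·6!/11! = 1/2310; Racah Σ t=4..4: t=4:+1/17280 = 1/17280; ⇒ 3j(2 5 3; -2 -1 3)² = 1/2310, sgn +1
B: Δ = 4!·0!·6!/11! = 1/2310; Racah Σ t=1..1: t=1:−1/288 = -1/288; ⇒ 3j(2 5 3; 1 -2 1)² = 1/22, sgn -1
I_A²/I_B² = (1/2310)/(1/22) = 1/105

1/105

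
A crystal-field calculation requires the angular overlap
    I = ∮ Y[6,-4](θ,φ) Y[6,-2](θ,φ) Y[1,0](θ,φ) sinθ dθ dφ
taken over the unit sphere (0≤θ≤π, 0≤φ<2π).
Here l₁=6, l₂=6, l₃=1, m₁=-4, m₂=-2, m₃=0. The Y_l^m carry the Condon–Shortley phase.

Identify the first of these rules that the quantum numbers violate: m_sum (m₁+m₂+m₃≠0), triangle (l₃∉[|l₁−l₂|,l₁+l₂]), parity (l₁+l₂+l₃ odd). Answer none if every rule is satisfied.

azimuthal sum: -4 − 2 + 0 = -6  ✗
0 ≤ 1 ≤ 12 (triangle on l)
L = 6 + 6 + 1 = 13 (odd)

m_sum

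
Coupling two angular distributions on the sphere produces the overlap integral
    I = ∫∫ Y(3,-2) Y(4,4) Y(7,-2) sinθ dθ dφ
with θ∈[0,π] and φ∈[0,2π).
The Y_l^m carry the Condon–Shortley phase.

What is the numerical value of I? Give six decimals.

m-sum 0 ✓  L=14 even ✓  1≤7≤7 ✓
Π(2lᵢ+1) = 7×9×15 = 945
triangle coeff Δ(3,4,7) = 1/45045
Σ_t [0,0]: t=0:+1/20736 = 1/20736
(3j)²=35/1287 [(3 4 7; 0 0 0)], sign=-1
Σ_t [0,0]: t=0:+1/4838400 = 1/4838400
(3j)²=1/5005 [(3 4 7; -2 4 -2)], sign=-1
⇒ 4πI² = 105/20449
I = (+1)√(105/20449/(4π)) = 0.02021407

0.020214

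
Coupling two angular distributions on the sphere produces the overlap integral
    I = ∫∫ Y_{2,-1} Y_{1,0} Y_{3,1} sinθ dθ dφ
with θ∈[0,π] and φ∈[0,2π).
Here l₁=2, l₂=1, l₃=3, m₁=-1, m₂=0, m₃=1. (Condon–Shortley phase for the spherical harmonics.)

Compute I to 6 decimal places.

-0.233597

m-sum 0 ✓  L=6 even ✓  1≤3≤3 ✓
Π(2lᵢ+1) = 5×3×7 = 105
triangle coeff Δ(2,1,3) = 1/105
Σ_t [0,0]: t=0:+1/4 = 1/4
(3j)²=3/35 [(2 1 3; 0 0 0)], sign=-1
Σ_t [0,0]: t=0:+1/6 = 1/6
(3j)²=8/105 [(2 1 3; -1 0 1)], sign=+1
⇒ 4πI² = 24/35
I = (-1)√(24/35/(4π)) = -0.23359668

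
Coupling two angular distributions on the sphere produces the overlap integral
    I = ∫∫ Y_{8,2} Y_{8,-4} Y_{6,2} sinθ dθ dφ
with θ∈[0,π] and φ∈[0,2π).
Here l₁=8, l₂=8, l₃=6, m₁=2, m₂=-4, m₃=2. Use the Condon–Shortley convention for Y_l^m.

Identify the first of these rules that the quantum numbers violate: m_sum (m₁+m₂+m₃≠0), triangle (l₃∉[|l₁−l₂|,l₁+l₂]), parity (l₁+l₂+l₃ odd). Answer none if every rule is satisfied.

Σmᵢ = 0  ✓
l₃∈[|l₁−l₂|,l₁+l₂]=[0,16], have l₃=6  ✓
Σlᵢ = 22 ⇒ even  ✓

none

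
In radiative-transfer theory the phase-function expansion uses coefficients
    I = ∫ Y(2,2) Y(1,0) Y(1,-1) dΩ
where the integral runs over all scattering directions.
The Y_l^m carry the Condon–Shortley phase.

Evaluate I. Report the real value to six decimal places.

Σmᵢ = 1 ≠ 0, so the φ-integral vanishes; I = 0

0.000000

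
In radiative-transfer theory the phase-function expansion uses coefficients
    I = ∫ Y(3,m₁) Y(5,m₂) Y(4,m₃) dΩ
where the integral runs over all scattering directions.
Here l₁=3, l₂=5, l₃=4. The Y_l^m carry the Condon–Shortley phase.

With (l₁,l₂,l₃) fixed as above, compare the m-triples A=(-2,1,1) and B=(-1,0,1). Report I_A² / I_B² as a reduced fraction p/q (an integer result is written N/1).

625/3

l's match ⇒ only the (l;m) 3-j factors differ between A and B.
A: triangle coeff Δ(3,5,4) = 1/180180; Σ_t [3,4]: t=3:−1/432 t=4:+1/1152 = -5/3456; (3j)²=625/36036 [(3 5 4; -2 1 1)], sign=+1
B: triangle coeff Δ(3,5,4) = 1/180180; Σ_t [2,4]: t=2:+1/288 t=3:−1/288 t=4:+1/5760 = 1/5760; (3j)²=1/12012 [(3 5 4; -1 0 1)], sign=-1
I_A²/I_B² = (625/36036)/(1/12012) = 625/3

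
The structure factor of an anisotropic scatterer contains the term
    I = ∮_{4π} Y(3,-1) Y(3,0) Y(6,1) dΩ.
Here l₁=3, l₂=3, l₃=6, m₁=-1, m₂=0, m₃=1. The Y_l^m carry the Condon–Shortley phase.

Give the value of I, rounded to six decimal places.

Checks pass: Σm=0; 12 even; l₃=6∈[0,6].
(2·3+1)(2·3+1)(2·6+1) = 637
Δ: 0! 6! 6! / 13! → 1/12012
sum: t=0:+1/1296 = 1/1296
3j²(3 3 6; 0 0 0) = Δ·Π!·Σ² = 100/3003  (sign +1)
sum: t=0:+1/1728 = 1/1728
3j²(3 3 6; -1 0 1) = Δ·Π!·Σ² = 25/858  (sign -1)
combine: 4πI² = 637·100/3003·25/858 = 8750/14157
take √, sign -1: I = -0.22177545

-0.221775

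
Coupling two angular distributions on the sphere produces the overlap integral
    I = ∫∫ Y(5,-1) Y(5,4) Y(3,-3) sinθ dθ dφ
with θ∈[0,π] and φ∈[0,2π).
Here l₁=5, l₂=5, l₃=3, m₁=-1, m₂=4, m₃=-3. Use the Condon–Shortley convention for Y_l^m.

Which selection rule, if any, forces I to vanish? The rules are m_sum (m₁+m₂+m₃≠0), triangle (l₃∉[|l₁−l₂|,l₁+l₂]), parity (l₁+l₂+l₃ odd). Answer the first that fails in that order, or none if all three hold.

parity

azimuthal sum: -1 + 4 − 3 = 0  ✓
0 ≤ 3 ≤ 10 (triangle on l)  ✓
L = 5 + 5 + 3 = 13 (odd)  ✗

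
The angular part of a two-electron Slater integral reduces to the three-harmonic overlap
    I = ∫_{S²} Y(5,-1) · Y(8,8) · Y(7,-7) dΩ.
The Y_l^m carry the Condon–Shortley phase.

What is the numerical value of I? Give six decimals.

0.130829

Checks pass: Σm=0; 20 even; l₃=7∈[3,13].
(2·5+1)(2·8+1)(2·7+1) = 2805
Δ: 6! 4! 10! / 21! → 1/814773960
sum: t=1:−1/87091200 t=2:+1/4976640 t=3:−1/2073600 t=4:+1/4976640 t=5:−1/87091200 = -1/9676800
3j²(5 8 7; 0 0 0) = Δ·Π!·Σ² = 360/46189  (sign +1)
sum: t=6:+1/62705664000 = 1/62705664000
3j²(5 8 7; -1 8 -7) = Δ·Π!·Σ² = 143/14535  (sign +1)
combine: 4πI² = 2805·360/46189·143/14535 = 1320/6137
take √, sign +1: I = 0.13082898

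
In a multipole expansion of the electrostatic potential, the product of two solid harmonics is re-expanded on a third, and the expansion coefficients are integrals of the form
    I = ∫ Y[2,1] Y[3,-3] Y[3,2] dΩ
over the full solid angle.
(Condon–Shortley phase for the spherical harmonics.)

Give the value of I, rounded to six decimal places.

-0.210261

Rules hold: Σm=0, L=8 even, 1≤3≤5.
N = 5·7·7 = 245
Δ = 2!·2!·4!/9! = 1/3780
Racah Σ t=0..2: t=0:+1/24 t=1:−1/4 t=2:+1/24 = -1/6
⇒ 3j(2 3 3; 0 0 0)² = 4/105, sgn +1
Racah Σ t=0..0: t=0:+1/48 = 1/48
⇒ 3j(2 3 3; 1 -3 2)² = 5/84, sgn -1
4πI² = N·(3j₀)²·(3jₘ)² = 5/9
I = -1·√(0.555556/4π) = -0.21026104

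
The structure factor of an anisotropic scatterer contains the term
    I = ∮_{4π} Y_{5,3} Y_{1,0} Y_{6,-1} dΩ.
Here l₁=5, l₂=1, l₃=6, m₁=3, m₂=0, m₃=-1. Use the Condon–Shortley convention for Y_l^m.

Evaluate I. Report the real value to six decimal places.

3 + 0 − 1 = 2 ≠ 0: azimuthal integral kills it; I = 0

0.000000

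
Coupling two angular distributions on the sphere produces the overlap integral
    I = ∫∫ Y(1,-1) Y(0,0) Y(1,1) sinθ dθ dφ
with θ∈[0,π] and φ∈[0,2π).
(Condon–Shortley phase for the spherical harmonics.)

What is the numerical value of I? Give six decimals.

-0.282095

Rules hold: Σm=0, L=2 even, 1≤1≤1.
N = 3·1·3 = 9
Δ = 0!·2!·0!/3! = 1/3
Racah Σ t=0..0: t=0:+1/1 = 1/1
⇒ 3j(1 0 1; 0 0 0)² = 1/3, sgn -1
Racah Σ t=0..0: t=0:+1/2 = 1/2
⇒ 3j(1 0 1; -1 0 1)² = 1/3, sgn +1
4πI² = N·(3j₀)²·(3jₘ)² = 1/1
I = -1·√(1/4π) = -0.28209479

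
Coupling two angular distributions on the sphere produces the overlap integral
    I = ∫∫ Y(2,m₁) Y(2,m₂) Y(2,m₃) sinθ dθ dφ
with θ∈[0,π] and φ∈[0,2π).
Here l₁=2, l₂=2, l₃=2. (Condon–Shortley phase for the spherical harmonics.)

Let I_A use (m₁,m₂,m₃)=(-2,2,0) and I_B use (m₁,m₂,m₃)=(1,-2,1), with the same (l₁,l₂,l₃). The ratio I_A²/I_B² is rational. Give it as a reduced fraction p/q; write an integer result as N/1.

l's match ⇒ only the (l;m) 3-j factors differ between A and B.
A: triangle coeff Δ(2,2,2) = 1/630; Σ_t [2,2]: t=2:+1/8 = 1/8; (3j)²=2/35 [(2 2 2; -2 2 0)], sign=+1
B: triangle coeff Δ(2,2,2) = 1/630; Σ_t [0,0]: t=0:+1/4 = 1/4; (3j)²=3/35 [(2 2 2; 1 -2 1)], sign=-1
I_A²/I_B² = (2/35)/(3/35) = 2/3

2/3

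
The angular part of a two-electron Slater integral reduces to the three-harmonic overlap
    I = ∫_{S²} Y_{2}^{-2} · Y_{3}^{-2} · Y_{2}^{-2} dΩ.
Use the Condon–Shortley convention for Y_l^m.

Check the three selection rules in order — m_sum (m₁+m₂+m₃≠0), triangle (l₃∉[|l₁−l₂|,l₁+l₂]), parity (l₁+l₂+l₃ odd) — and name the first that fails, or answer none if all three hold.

m_sum

m₁+m₂+m₃ = -2 − 2 − 2 = -6  ✗
triangle: |2−3|=1 ≤ l₃=2 ≤ 2+3=5
parity: l₁+l₂+l₃ = 7 is odd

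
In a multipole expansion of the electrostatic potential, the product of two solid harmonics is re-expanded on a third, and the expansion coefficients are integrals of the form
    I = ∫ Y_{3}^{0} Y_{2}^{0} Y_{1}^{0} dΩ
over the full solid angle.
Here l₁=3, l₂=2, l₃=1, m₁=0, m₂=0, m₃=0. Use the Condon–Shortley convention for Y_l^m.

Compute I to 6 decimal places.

0.247767

Rules hold: Σm=0, L=6 even, 1≤1≤5.
N = 7·5·3 = 105
Δ = 4!·2!·0!/7! = 1/105
Racah Σ t=2..2: t=2:+1/4 = 1/4
⇒ 3j(3 2 1; 0 0 0)² = 3/35, sgn -1
(m-triple is (0,0,0) — same symbol as above.)
4πI² = N·(3j₀)²·(3jₘ)² = 27/35
I = +1·√(0.771429/4π) = 0.24776670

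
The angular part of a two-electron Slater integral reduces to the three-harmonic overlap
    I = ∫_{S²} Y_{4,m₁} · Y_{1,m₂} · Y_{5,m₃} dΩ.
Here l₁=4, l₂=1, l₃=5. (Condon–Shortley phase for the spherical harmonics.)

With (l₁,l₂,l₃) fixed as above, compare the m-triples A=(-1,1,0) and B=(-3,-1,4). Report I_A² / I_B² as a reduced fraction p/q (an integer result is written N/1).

5/18

Shared (l₁,l₂,l₃)=(4,1,5): N and (l;000)² cancel in I_A²/I_B².
A: Δ = 0!·8!·2!/11! = 1/495; Racah Σ t=0..0: t=0:+1/1440 = 1/1440; ⇒ 3j(4 1 5; -1 1 0)² = 2/99, sgn -1
B: Δ = 0!·8!·2!/11! = 1/495; Racah Σ t=0..0: t=0:+1/10080 = 1/10080; ⇒ 3j(4 1 5; -3 -1 4)² = 4/55, sgn -1
I_A²/I_B² = (2/99)/(4/55) = 5/18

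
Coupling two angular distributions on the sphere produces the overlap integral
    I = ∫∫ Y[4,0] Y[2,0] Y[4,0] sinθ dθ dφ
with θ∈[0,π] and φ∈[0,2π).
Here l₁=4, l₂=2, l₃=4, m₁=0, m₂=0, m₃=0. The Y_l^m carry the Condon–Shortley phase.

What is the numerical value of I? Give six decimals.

m-sum 0 ✓  L=10 even ✓  2≤4≤6 ✓
Π(2lᵢ+1) = 9×5×9 = 405
triangle coeff Δ(4,2,4) = 1/13860
Σ_t [0,2]: t=0:+1/192 t=1:−1/36 t=2:+1/192 = -5/288
(3j)²=20/693 [(4 2 4; 0 0 0)], sign=-1
(m-triple is (0,0,0) — same symbol as above.)
⇒ 4πI² = 2000/5929
I = (+1)√(2000/5929/(4π)) = 0.16383977

0.163840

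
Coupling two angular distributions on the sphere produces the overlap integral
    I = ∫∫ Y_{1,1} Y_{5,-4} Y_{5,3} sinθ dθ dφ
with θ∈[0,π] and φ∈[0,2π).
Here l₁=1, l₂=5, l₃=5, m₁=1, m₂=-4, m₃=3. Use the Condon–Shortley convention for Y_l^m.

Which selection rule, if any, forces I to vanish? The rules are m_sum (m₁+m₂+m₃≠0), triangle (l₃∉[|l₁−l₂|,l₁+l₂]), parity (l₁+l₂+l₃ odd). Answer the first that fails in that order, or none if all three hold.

m₁+m₂+m₃ = 1 − 4 + 3 = 0  ✓
triangle: |1−5|=4 ≤ l₃=5 ≤ 1+5=6  ✓
parity: l₁+l₂+l₃ = 11 is odd  ✗

parity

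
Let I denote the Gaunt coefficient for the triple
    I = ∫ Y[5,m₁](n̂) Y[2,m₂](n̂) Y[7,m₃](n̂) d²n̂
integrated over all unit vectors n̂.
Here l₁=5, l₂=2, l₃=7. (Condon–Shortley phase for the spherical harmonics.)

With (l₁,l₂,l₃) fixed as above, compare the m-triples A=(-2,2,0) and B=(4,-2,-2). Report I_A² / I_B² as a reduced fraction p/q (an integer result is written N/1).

l's match ⇒ only the (l;m) 3-j factors differ between A and B.
A: triangle coeff Δ(5,2,7) = 1/15015; Σ_t [0,0]: t=0:+1/725760 = 1/725760; (3j)²=1/429 [(5 2 7; -2 2 0)], sign=-1
B: triangle coeff Δ(5,2,7) = 1/15015; Σ_t [0,0]: t=0:+1/8709120 = 1/8709120; (3j)²=1/3003 [(5 2 7; 4 -2 -2)], sign=-1
I_A²/I_B² = (1/429)/(1/3003) = 7/1

7/1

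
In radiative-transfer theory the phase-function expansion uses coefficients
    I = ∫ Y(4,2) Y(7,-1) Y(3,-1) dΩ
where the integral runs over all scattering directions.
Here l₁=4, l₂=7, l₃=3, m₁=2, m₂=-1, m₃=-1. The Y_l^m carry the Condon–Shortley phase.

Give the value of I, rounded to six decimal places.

-0.138088

m-sum 0 ✓  L=14 even ✓  3≤3≤11 ✓
Π(2lᵢ+1) = 9×15×7 = 945
triangle coeff Δ(4,7,3) = 1/45045
Σ_t [4,4]: t=4:+1/20736 = 1/20736
(3j)²=35/1287 [(4 7 3; 0 0 0)], sign=-1
Σ_t [2,2]: t=2:+1/69120 = 1/69120
(3j)²=4/429 [(4 7 3; 2 -1 -1)], sign=+1
⇒ 4πI² = 4900/20449
I = (-1)√(4900/20449/(4π)) = -0.13808836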